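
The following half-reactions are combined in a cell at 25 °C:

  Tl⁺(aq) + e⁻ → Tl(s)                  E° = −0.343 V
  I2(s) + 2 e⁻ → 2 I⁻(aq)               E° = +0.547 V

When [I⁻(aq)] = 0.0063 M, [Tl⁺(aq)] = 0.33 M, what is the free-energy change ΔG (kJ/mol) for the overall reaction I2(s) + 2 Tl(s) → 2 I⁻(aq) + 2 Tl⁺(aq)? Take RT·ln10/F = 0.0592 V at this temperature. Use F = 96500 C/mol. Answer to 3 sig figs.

−202 kJ/mol

E°cell = +0.547 − (−0.343) = +0.890 V; the balanced reaction transfers n = 2 electrons.
The reaction quotient is [I⁻(aq)]^2·[Tl⁺(aq)]^2 = 4.32×10^−6; by Nernst, E = +0.890 − (0.0592/2)(−5.364) = +1.0488 V.
Then ΔG = −nFE = −2 × 96500 × +1.0488 J/mol = −202 kJ/mol.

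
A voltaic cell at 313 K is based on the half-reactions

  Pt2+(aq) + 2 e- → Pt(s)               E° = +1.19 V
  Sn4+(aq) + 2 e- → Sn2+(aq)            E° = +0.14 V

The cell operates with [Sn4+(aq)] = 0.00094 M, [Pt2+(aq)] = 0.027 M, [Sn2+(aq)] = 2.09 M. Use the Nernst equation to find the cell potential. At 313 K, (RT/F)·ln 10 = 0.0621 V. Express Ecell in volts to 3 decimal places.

+1.105 V

Since E°(Pt²⁺/Pt) > E°(Sn⁴⁺/Sn²⁺), Pt²⁺/Pt serves as the cathode.
E°cell = +1.19 − (+0.14) = +1.05 V, with n = 2 electrons transferred.
Balancing gives Pt2+(aq) + Sn2+(aq) → Pt(s) + Sn4+(aq); hence Q = [Sn4+(aq)] / ([Pt2+(aq)]·[Sn2+(aq)]) = 0.0167 (log Q = −1.778).
E = E° − (0.0621/n)·log Q = +1.05 − (0.0621/2)(−1.778) = +1.105 V.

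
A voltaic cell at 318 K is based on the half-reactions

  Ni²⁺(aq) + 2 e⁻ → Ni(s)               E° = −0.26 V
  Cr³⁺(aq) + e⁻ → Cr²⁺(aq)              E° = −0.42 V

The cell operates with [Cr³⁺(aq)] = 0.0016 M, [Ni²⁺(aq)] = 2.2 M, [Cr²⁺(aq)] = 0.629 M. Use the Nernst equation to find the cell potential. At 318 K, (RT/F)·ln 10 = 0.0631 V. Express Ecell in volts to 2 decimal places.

Ni²⁺/Ni is reduced (cathode, E° = −0.26 V) and Cr³⁺/Cr²⁺ is oxidized (anode).
E°cell = E°cat − E°an = −0.26 − (−0.42) = +0.16 V; n = 2.
Balancing gives Ni²⁺(aq) + 2 Cr²⁺(aq) → Ni(s) + 2 Cr³⁺(aq); hence Q = [Cr³⁺(aq)]^2 / ([Ni²⁺(aq)]·[Cr²⁺(aq)]^2) = 2.94×10^−6 (log Q = −5.531).
E = E° − (0.0631/n)·log Q = +0.16 − (0.0631/2)(−5.531) = +0.33 V.

+0.33 V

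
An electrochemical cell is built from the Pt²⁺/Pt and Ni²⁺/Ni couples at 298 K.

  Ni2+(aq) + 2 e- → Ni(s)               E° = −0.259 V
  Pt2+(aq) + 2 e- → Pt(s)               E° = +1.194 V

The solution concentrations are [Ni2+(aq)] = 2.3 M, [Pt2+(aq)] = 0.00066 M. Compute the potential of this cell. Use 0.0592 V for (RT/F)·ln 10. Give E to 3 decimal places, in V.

The Pt²⁺/Pt couple has the more positive E°, so it is the cathode; Ni²⁺/Ni is the anode.
The standard potential is +1.194 − (−0.259) = +1.453 V and the balanced reaction transfers n = 2 electrons.
The balanced reaction is Pt2+(aq) + Ni(s) → Pt(s) + Ni2+(aq), so Q = [Ni2+(aq)] / [Pt2+(aq)] = 3.48×10^3 and log Q = 3.542.
Applying E = E° − (RT ln10/nF)·log Q gives +1.453 − (0.0592/2)(3.542) = +1.348 V.

+1.348 V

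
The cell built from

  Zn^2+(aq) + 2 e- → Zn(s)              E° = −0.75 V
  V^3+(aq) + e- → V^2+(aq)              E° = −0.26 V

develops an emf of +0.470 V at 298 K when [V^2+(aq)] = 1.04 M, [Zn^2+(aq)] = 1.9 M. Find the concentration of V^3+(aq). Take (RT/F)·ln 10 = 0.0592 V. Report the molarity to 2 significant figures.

V³⁺/V²⁺ is the cathode (higher E°); E°cell = −0.26 − (−0.75) = +0.49 V with n = 2.
From the Nernst equation, log Q = n(E° − E)/0.0592 = 2·(+0.49 − (+0.470))/0.0592 = 0.676.
The balanced reaction is 2 V^3+(aq) + Zn(s) → 2 V^2+(aq) + Zn^2+(aq), so Q = ([V^2+(aq)]^2·[Zn^2+(aq)]) / [V^3+(aq)]^2.
Isolating [V^3+(aq)] in Q = 10^{0.676} yields log [V^3+(aq)] = −0.182, i.e. 0.66 M.

0.66 M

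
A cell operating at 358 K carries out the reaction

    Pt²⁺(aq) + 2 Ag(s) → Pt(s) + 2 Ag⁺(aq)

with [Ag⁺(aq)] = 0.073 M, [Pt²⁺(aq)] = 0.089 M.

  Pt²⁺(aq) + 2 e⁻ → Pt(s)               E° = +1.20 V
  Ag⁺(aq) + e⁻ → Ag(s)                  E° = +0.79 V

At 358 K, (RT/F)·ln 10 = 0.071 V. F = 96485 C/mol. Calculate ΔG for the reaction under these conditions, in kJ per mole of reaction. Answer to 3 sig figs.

With Pt²⁺/Pt reduced at the cathode, E°cell = +1.20 − (+0.79) = +0.41 V and n = 2.
Q = [Ag⁺(aq)]^2 / [Pt²⁺(aq)] = 0.0599, so log Q = −1.223 and E = +0.41 − (0.071/2)(−1.223) = +0.4534 V.
ΔG = −nFE = −(2)(96485)(+0.4534) J/mol = −87.5 kJ/mol.

−87.5 kJ/mol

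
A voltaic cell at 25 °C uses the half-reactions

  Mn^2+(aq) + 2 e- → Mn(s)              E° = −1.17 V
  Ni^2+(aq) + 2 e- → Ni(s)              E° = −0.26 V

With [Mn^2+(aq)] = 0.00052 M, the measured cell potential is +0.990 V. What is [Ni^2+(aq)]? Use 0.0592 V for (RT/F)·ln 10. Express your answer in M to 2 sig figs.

0.26 M

Ni²⁺/Ni is the cathode (higher E°); E°cell = −0.26 − (−1.17) = +0.91 V with n = 2.
Rearranging E = E° − (0.0592/n)·log Q gives log Q = 2(+0.91 − (+0.990))/0.0592 = −2.703.
The balanced reaction is Ni^2+(aq) + Mn(s) → Ni(s) + Mn^2+(aq), so Q = [Mn^2+(aq)] / [Ni^2+(aq)].
Isolating [Ni^2+(aq)] in Q = 10^{−2.703} yields log [Ni^2+(aq)] = −0.581, i.e. 0.26 M.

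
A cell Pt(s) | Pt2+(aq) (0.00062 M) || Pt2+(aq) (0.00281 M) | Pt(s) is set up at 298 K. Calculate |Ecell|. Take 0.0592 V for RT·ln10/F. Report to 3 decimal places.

0.019 V

For a concentration cell E°cell = 0, since both electrodes use the same couple.
The compartment with the higher Pt2+(aq) concentration (0.00281 M) acts as the cathode; ions are reduced there and produced at the dilute (0.00062 M) anode.
With n = 2, Ecell = −(0.0592/2)·log([dilute]/[conc]) = −(0.0592/2)·log(0.00062/0.00281) = +0.019 V.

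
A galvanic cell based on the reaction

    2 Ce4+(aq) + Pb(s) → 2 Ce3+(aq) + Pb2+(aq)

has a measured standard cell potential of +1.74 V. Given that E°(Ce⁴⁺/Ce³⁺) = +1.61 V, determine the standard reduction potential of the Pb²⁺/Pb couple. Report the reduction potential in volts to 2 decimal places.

In the reaction as written the Ce⁴⁺/Ce³⁺ couple is reduced (cathode) and Pb²⁺/Pb is oxidized (anode), so E°cell = E°(Ce⁴⁺/Ce³⁺) − E°(Pb²⁺/Pb).
E°(Pb²⁺/Pb) = E°(cathode) − E°cell = +1.61 − (+1.74) = −0.13 V.

−0.13 V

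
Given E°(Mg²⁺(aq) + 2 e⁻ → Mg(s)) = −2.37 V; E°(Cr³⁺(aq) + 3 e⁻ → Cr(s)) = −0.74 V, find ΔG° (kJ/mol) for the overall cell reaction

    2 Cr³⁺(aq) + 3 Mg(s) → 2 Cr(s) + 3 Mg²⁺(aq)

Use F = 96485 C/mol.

In the reaction as written Cr³⁺(aq) is reduced, so the Cr³⁺/Cr couple is the cathode and Mg²⁺/Mg is the anode.
E°cell = −0.74 − (−2.37) = +1.63 V; balancing electrons gives n = 6.
ΔG° = −nFE°cell = −(6)(96485)(+1.63) J/mol = −944 kJ/mol.

−944 kJ/mol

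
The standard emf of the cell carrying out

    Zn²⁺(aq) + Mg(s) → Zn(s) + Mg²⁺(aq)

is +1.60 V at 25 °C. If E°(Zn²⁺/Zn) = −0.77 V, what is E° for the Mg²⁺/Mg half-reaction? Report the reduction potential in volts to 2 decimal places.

In the reaction as written the Zn²⁺/Zn couple is reduced (cathode) and Mg²⁺/Mg is oxidized (anode), so E°cell = E°(Zn²⁺/Zn) − E°(Mg²⁺/Mg).
E°(Mg²⁺/Mg) = E°(cathode) − E°cell = −0.77 − (+1.60) = −2.37 V.

−2.37 V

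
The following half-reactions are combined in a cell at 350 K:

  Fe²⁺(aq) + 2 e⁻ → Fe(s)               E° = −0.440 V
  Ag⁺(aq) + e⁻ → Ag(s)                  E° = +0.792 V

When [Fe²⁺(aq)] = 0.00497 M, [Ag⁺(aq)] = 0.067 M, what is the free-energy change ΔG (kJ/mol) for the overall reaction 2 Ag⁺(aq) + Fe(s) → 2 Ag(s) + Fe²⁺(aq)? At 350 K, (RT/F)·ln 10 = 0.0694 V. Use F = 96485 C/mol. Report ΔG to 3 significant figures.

−237 kJ/mol

With Ag⁺/Ag reduced at the cathode, E°cell = +0.792 − (−0.440) = +1.232 V and n = 2.
Q = [Fe²⁺(aq)] / [Ag⁺(aq)]^2 = 1.11, so log Q = 0.044 and E = +1.232 − (0.0694/2)(0.044) = +1.2305 V.
Finally ΔG = −nFE = −(2)(96485 C/mol)(+1.2305 V) = −237 kJ/mol.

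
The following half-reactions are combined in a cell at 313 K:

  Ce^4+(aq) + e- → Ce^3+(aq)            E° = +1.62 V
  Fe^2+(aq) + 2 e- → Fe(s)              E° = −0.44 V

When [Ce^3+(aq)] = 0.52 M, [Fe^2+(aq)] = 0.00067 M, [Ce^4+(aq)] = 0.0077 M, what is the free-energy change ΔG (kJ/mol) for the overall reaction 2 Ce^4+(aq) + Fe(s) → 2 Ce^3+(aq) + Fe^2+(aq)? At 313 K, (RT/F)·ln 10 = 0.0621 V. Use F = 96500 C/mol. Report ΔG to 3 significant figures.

The standard cell potential is +1.62 − (−0.44) = +2.06 V, with n = 2 electrons in the balanced equation.
The reaction quotient is ([Ce^3+(aq)]^2·[Fe^2+(aq)]) / [Ce^4+(aq)]^2 = 3.06; by Nernst, E = +2.06 − (0.0621/2)(0.485) = +2.0449 V.
Finally ΔG = −nFE = −(2)(96500 C/mol)(+2.0449 V) = −395 kJ/mol.

−395 kJ/mol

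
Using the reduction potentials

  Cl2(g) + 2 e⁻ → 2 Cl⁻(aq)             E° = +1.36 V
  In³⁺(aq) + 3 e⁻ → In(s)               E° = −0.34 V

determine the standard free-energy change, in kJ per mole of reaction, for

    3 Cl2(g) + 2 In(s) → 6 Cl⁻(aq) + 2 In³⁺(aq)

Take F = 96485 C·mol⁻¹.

−984 kJ/mol

In the reaction as written Cl2(g) is reduced, so the Cl₂/Cl⁻ couple is the cathode and In³⁺/In is the anode.
E°cell = +1.36 − (−0.34) = +1.70 V; balancing electrons gives n = 6.
ΔG° = −nFE°cell = −(6)(96485)(+1.70) J/mol = −984 kJ/mol.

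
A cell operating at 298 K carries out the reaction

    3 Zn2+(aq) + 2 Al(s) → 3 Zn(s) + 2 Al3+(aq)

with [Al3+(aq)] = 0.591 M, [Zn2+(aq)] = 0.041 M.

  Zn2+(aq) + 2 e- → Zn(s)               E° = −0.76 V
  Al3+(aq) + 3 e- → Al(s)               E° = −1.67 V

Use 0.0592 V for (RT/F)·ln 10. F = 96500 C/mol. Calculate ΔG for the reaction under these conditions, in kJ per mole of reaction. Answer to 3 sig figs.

−506 kJ/mol

E°cell = −0.76 − (−1.67) = +0.91 V; the balanced reaction transfers n = 6 electrons.
Q = [Al3+(aq)]^2 / [Zn2+(aq)]^3 = 5.07×10^3, so log Q = 3.705 and E = +0.91 − (0.0592/6)(3.705) = +0.8734 V.
Then ΔG = −nFE = −6 × 96500 × +0.8734 J/mol = −506 kJ/mol.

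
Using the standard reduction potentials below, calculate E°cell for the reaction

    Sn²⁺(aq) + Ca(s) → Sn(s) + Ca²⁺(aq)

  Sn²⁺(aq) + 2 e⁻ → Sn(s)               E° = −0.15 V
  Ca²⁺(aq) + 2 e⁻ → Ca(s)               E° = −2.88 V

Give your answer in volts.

Sn²⁺(aq) gains electrons, so the Sn²⁺/Sn couple is the cathode; the Ca²⁺/Ca couple is the anode.
E°cell = E°(cathode) − E°(anode) = −0.15 − (−2.88) = +2.73 V.
The positive value indicates the reaction is spontaneous as written.

+2.73 V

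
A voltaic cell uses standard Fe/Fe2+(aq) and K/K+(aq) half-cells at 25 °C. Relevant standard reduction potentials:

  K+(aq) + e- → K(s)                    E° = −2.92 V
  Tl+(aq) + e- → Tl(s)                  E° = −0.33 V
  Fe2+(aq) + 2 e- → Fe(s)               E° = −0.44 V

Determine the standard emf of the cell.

+2.48 V

Of the two couples in this cell, the one with the more positive reduction potential is reduced at the cathode: here that is Fe²⁺/Fe (−0.44 V); K⁺/K (−2.92 V) is the anode.
E°cell = E°(cathode) − E°(anode) = −0.44 − (−2.92) = +2.48 V.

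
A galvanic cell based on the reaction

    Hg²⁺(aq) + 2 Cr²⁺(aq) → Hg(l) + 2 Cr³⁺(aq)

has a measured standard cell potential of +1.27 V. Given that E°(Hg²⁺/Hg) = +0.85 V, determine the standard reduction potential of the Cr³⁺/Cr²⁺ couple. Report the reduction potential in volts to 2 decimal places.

−0.42 V

In the reaction as written the Hg²⁺/Hg couple is reduced (cathode) and Cr³⁺/Cr²⁺ is oxidized (anode), so E°cell = E°(Hg²⁺/Hg) − E°(Cr³⁺/Cr²⁺).
E°(Cr³⁺/Cr²⁺) = E°(cathode) − E°cell = +0.85 − (+1.27) = −0.42 V.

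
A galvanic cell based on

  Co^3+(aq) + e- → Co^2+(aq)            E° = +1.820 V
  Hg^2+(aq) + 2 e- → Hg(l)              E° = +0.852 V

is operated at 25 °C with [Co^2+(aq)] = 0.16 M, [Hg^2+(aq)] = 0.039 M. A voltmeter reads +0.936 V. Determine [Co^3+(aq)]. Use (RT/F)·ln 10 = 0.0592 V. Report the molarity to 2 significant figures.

0.0091 M

Co³⁺/Co²⁺ is the cathode (higher E°); E°cell = +1.820 − (+0.852) = +0.968 V with n = 2.
Since E = E° − (0.0592/n)·log Q, log Q = n(E° − E)/0.0592 = 1.081.
For 2 Co^3+(aq) + Hg(l) → 2 Co^2+(aq) + Hg^2+(aq), the reaction quotient is Q = ([Co^2+(aq)]^2·[Hg^2+(aq)]) / [Co^3+(aq)]^2.
Substituting the known concentrations and solving, log [Co^3+(aq)] = −2.041 and [Co^3+(aq)] = 0.0091 M.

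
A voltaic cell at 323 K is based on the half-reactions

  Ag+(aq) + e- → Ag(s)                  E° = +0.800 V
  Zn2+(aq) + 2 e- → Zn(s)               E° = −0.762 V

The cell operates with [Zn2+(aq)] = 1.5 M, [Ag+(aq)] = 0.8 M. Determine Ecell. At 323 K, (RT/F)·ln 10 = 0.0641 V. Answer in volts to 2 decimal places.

+1.55 V

Since E°(Ag⁺/Ag) > E°(Zn²⁺/Zn), Ag⁺/Ag serves as the cathode.
The standard potential is +0.800 − (−0.762) = +1.562 V and the balanced reaction transfers n = 2 electrons.
Balancing gives 2 Ag+(aq) + Zn(s) → 2 Ag(s) + Zn2+(aq); hence Q = [Zn2+(aq)] / [Ag+(aq)]^2 = 2.34 (log Q = 0.370).
Applying E = E° − (RT ln10/nF)·log Q gives +1.562 − (0.0641/2)(0.370) = +1.55 V.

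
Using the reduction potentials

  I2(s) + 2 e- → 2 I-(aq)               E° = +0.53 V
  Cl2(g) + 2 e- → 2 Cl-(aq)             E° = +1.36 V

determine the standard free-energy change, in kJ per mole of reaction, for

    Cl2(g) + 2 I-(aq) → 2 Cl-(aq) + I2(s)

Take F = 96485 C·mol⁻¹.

−160 kJ/mol

In the reaction as written Cl2(g) is reduced, so the Cl₂/Cl⁻ couple is the cathode and I₂/I⁻ is the anode.
E°cell = +1.36 − (+0.53) = +0.83 V; balancing electrons gives n = 2.
ΔG° = −nFE°cell = −(2)(96485)(+0.83) J/mol = −160 kJ/mol.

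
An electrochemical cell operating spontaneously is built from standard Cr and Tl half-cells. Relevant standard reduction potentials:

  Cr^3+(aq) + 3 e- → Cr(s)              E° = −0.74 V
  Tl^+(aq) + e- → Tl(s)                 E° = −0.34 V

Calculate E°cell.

+0.40 V

The Tl⁺/Tl couple has the higher E°, so Tl ion is reduced (cathode) and Cr is oxidized (anode).
E°cell = E°(cathode) − E°(anode) = −0.34 − (−0.74) = +0.40 V.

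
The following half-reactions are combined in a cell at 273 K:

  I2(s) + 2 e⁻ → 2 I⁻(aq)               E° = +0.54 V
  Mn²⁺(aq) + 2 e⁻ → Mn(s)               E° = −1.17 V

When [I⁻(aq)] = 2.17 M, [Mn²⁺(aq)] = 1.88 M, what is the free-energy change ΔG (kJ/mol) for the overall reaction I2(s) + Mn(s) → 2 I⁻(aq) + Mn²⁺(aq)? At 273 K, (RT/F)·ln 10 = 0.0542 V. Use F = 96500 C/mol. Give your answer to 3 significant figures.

−325 kJ/mol

E°cell = +0.54 − (−1.17) = +1.71 V; the balanced reaction transfers n = 2 electrons.
Here Q = [I⁻(aq)]^2·[Mn²⁺(aq)] = 8.85 (log Q = 0.947), giving E = +1.71 − (0.0542/2)·(0.947) = +1.6843 V.
ΔG = −nFE = −(2)(96500)(+1.6843) J/mol = −325 kJ/mol.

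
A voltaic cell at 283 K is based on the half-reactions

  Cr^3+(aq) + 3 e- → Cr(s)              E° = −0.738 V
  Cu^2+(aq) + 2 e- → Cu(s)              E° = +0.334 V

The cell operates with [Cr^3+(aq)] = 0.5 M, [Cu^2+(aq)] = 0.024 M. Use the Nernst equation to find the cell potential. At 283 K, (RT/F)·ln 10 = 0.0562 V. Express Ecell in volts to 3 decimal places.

The Cu²⁺/Cu couple has the more positive E°, so it is the cathode; Cr³⁺/Cr is the anode.
E°cell = +0.334 − (−0.738) = +1.072 V, with n = 6 electrons transferred.
Balancing gives 3 Cu^2+(aq) + 2 Cr(s) → 3 Cu(s) + 2 Cr^3+(aq); hence Q = [Cr^3+(aq)]^2 / [Cu^2+(aq)]^3 = 1.81×10^4 (log Q = 4.257).
Applying E = E° − (RT ln10/nF)·log Q gives +1.072 − (0.0562/6)(4.257) = +1.032 V.

+1.032 V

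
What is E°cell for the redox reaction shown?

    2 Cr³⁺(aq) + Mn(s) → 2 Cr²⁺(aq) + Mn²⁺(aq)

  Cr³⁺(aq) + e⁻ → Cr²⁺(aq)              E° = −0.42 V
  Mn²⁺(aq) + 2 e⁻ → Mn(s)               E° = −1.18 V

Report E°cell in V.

In the reaction as written, Cr³⁺(aq) is reduced (cathode) and Mn²⁺(aq) is produced by oxidation at the anode.
E°cell = E°(cathode) − E°(anode) = −0.42 − (−1.18) = +0.76 V.

+0.76 V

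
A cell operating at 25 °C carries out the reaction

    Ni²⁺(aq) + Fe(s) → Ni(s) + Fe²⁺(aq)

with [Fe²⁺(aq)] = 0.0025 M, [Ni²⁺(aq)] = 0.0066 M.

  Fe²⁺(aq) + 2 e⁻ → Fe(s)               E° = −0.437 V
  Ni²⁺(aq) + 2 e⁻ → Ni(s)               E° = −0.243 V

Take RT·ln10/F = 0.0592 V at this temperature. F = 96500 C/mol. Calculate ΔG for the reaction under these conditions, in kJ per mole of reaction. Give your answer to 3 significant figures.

The standard cell potential is −0.243 − (−0.437) = +0.194 V, with n = 2 electrons in the balanced equation.
Q = [Fe²⁺(aq)] / [Ni²⁺(aq)] = 0.379, so log Q = −0.422 and E = +0.194 − (0.0592/2)(−0.422) = +0.2065 V.
ΔG = −nFE = −(2)(96500)(+0.2065) J/mol = −39.9 kJ/mol.

−39.9 kJ/mol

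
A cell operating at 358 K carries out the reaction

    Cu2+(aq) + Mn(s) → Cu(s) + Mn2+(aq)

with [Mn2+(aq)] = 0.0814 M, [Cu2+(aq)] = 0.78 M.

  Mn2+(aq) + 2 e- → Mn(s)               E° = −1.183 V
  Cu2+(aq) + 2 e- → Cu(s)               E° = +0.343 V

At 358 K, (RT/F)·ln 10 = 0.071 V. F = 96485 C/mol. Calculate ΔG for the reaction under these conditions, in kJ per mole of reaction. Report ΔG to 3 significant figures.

−301 kJ/mol

E°cell = +0.343 − (−1.183) = +1.526 V; the balanced reaction transfers n = 2 electrons.
Q = [Mn2+(aq)] / [Cu2+(aq)] = 0.104, so log Q = −0.981 and E = +1.526 − (0.071/2)(−0.981) = +1.5608 V.
Then ΔG = −nFE = −2 × 96485 × +1.5608 J/mol = −301 kJ/mol.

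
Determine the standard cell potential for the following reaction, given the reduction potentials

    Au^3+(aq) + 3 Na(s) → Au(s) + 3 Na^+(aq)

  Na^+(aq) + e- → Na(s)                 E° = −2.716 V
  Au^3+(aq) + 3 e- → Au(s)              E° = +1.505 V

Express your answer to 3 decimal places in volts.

In the reaction as written, Au^3+(aq) is reduced (cathode) and Na^+(aq) is produced by oxidation at the anode.
E°cell = E°(cathode) − E°(anode) = +1.505 − (−2.716) = +4.221 V.

+4.221 V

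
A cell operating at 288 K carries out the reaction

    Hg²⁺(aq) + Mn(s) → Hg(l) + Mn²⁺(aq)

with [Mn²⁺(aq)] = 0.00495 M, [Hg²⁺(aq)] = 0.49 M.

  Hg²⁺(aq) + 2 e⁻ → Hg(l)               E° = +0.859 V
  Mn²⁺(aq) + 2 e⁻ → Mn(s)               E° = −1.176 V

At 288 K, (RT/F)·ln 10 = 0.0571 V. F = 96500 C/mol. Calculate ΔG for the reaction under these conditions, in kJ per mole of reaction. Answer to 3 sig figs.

−404 kJ/mol

E°cell = +0.859 − (−1.176) = +2.035 V; the balanced reaction transfers n = 2 electrons.
Q = [Mn²⁺(aq)] / [Hg²⁺(aq)] = 0.0101, so log Q = −1.996 and E = +2.035 − (0.0571/2)(−1.996) = +2.0920 V.
ΔG = −nFE = −(2)(96500)(+2.0920) J/mol = −404 kJ/mol.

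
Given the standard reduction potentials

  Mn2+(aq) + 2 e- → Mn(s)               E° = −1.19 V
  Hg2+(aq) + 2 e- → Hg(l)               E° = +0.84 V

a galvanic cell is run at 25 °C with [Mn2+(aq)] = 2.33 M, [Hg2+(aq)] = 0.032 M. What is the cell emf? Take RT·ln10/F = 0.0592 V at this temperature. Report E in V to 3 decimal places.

+1.975 V

The Hg²⁺/Hg couple has the more positive E°, so it is the cathode; Mn²⁺/Mn is the anode.
E°cell = E°cat − E°an = +0.84 − (−1.19) = +2.03 V; n = 2.
Balancing gives Hg2+(aq) + Mn(s) → Hg(l) + Mn2+(aq); hence Q = [Mn2+(aq)] / [Hg2+(aq)] = 72.8 (log Q = 1.862).
E = E° − (0.0592/n)·log Q = +2.03 − (0.0592/2)(1.862) = +1.975 V.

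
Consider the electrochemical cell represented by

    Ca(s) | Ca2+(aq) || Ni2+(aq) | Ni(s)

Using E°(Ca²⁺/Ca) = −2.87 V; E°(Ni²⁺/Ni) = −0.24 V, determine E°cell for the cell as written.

By convention the left-hand electrode in cell notation is the anode (oxidation) and the right-hand electrode is the cathode (reduction).
E°cell = E°(right) − E°(left) = −0.24 − (−2.87) = +2.63 V.

+2.63 V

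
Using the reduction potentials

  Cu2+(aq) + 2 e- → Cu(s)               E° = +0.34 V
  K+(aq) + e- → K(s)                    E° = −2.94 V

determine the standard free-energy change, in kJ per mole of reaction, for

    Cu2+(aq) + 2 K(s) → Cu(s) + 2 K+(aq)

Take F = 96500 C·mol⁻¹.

−633 kJ/mol

In the reaction as written Cu2+(aq) is reduced, so the Cu²⁺/Cu couple is the cathode and K⁺/K is the anode.
E°cell = +0.34 − (−2.94) = +3.28 V; balancing electrons gives n = 2.
ΔG° = −nFE°cell = −(2)(96500)(+3.28) J/mol = −633 kJ/mol.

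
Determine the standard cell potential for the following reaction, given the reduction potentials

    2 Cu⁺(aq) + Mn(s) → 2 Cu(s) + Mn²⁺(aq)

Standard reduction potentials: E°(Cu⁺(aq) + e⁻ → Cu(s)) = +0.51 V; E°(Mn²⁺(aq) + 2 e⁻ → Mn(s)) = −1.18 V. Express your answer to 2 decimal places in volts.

In the reaction as written, Cu⁺(aq) is reduced (cathode) and Mn²⁺(aq) is produced by oxidation at the anode.
E°cell = E°(cathode) − E°(anode) = +0.51 − (−1.18) = +1.69 V.

+1.69 V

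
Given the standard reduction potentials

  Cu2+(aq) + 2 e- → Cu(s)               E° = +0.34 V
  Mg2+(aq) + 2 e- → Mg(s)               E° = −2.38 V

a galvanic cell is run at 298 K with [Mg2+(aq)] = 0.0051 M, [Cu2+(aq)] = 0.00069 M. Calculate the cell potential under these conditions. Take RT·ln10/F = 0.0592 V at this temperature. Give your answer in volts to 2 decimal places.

Since E°(Cu²⁺/Cu) > E°(Mg²⁺/Mg), Cu²⁺/Cu serves as the cathode.
The standard potential is +0.34 − (−2.38) = +2.72 V and the balanced reaction transfers n = 2 electrons.
For the overall reaction Cu2+(aq) + Mg(s) → Cu(s) + Mg2+(aq), Q = [Mg2+(aq)] / [Cu2+(aq)] = 7.39, giving log Q = 0.869.
Applying E = E° − (RT ln10/nF)·log Q gives +2.72 − (0.0592/2)(0.869) = +2.69 V.

+2.69 V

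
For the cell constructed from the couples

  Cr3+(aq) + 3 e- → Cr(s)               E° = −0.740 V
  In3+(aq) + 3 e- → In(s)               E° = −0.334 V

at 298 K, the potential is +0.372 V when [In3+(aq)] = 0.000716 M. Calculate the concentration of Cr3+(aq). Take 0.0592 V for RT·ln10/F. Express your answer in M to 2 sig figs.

0.038 M

With In³⁺/In at the cathode and Cr³⁺/Cr at the anode, E°cell = −0.334 − (−0.740) = +0.406 V (n = 3).
Since E = E° − (0.0592/n)·log Q, log Q = n(E° − E)/0.0592 = 1.723.
For In3+(aq) + Cr(s) → In(s) + Cr3+(aq), the reaction quotient is Q = [Cr3+(aq)] / [In3+(aq)].
Substituting the known concentrations and solving, log [Cr3+(aq)] = −1.422 and [Cr3+(aq)] = 0.038 M.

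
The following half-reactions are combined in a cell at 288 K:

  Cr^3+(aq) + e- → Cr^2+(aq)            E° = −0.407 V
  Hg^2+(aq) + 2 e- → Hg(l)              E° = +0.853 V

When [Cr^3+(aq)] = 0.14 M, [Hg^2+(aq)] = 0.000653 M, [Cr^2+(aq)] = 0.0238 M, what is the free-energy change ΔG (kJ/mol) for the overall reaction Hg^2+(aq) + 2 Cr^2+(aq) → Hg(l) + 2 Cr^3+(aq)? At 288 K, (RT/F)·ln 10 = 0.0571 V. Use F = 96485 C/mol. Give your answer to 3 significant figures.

−217 kJ/mol

With Hg²⁺/Hg reduced at the cathode, E°cell = +0.853 − (−0.407) = +1.260 V and n = 2.
The reaction quotient is [Cr^3+(aq)]^2 / ([Hg^2+(aq)]·[Cr^2+(aq)]^2) = 5.3×10^4; by Nernst, E = +1.260 − (0.0571/2)(4.724) = +1.1251 V.
Finally ΔG = −nFE = −(2)(96485 C/mol)(+1.1251 V) = −217 kJ/mol.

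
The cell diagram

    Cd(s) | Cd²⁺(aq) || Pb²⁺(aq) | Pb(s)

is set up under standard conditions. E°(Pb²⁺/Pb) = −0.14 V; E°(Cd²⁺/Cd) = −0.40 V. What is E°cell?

+0.26 V

By convention the left-hand electrode in cell notation is the anode (oxidation) and the right-hand electrode is the cathode (reduction).
E°cell = E°(right) − E°(left) = −0.14 − (−0.40) = +0.26 V.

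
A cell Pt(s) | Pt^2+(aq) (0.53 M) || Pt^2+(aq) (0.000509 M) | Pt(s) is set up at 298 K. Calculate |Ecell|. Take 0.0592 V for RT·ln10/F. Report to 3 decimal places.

0.089 V

For a concentration cell E°cell = 0, since both electrodes use the same couple.
The compartment with the higher Pt^2+(aq) concentration (0.53 M) acts as the cathode; ions are reduced there and produced at the dilute (0.000509 M) anode.
With n = 2, Ecell = −(0.0592/2)·log([dilute]/[conc]) = −(0.0592/2)·log(0.000509/0.53) = +0.089 V.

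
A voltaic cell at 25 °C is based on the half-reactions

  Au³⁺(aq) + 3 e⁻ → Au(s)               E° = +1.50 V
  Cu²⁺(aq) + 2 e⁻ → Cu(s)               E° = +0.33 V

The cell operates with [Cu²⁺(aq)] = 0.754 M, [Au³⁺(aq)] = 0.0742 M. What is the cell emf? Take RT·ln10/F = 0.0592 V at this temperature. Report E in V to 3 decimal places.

+1.151 V

Since E°(Au³⁺/Au) > E°(Cu²⁺/Cu), Au³⁺/Au serves as the cathode.
The standard potential is +1.50 − (+0.33) = +1.17 V and the balanced reaction transfers n = 6 electrons.
For the overall reaction 2 Au³⁺(aq) + 3 Cu(s) → 2 Au(s) + 3 Cu²⁺(aq), Q = [Cu²⁺(aq)]^3 / [Au³⁺(aq)]^2 = 77.9, giving log Q = 1.891.
By the Nernst equation, E = +1.17 − (0.0592/6)·(1.891) = +1.151 V.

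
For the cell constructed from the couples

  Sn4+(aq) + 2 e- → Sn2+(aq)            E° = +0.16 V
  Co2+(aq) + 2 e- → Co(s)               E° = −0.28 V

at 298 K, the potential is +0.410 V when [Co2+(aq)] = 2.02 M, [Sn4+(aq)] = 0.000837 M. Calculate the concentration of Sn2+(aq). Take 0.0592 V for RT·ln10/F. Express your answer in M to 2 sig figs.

0.0043 M

The Sn⁴⁺/Sn²⁺ couple has the larger reduction potential, so it is the cathode: E°cell = +0.16 − (−0.28) = +0.44 V and n = 2.
Rearranging E = E° − (0.0592/n)·log Q gives log Q = 2(+0.44 − (+0.410))/0.0592 = 1.014.
Balancing electrons gives Sn4+(aq) + Co(s) → Sn2+(aq) + Co2+(aq); thus Q = ([Sn2+(aq)]·[Co2+(aq)]) / [Sn4+(aq)].
Solving for the unknown gives log [Sn2+(aq)] = −2.369, so [Sn2+(aq)] ≈ 0.0043 M.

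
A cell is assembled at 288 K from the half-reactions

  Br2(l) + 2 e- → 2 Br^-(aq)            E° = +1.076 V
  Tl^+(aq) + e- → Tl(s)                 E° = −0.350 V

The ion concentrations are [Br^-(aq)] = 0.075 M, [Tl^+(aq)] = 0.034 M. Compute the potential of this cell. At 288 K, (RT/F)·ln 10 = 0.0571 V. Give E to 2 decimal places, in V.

+1.57 V

Br₂/Br⁻ is reduced (cathode, E° = +1.076 V) and Tl⁺/Tl is oxidized (anode).
E°cell = E°cat − E°an = +1.076 − (−0.350) = +1.426 V; n = 2.
Balancing gives Br2(l) + 2 Tl(s) → 2 Br^-(aq) + 2 Tl^+(aq); hence Q = [Br^-(aq)]^2·[Tl^+(aq)]^2 = 6.5×10^−6 (log Q = −5.187).
E = E° − (0.0571/n)·log Q = +1.426 − (0.0571/2)(−5.187) = +1.57 V.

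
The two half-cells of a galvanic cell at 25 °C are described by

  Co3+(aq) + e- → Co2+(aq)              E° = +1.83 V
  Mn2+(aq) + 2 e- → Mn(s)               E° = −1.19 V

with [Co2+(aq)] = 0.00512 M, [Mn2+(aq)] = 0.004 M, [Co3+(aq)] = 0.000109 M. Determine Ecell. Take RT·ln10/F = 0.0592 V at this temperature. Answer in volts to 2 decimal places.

+2.99 V

Co³⁺/Co²⁺ is reduced (cathode, E° = +1.83 V) and Mn²⁺/Mn is oxidized (anode).
E°cell = +1.83 − (−1.19) = +3.02 V, with n = 2 electrons transferred.
Balancing gives 2 Co3+(aq) + Mn(s) → 2 Co2+(aq) + Mn2+(aq); hence Q = ([Co2+(aq)]^2·[Mn2+(aq)]) / [Co3+(aq)]^2 = 8.83 (log Q = 0.946).
E = E° − (0.0592/n)·log Q = +3.02 − (0.0592/2)(0.946) = +2.99 V.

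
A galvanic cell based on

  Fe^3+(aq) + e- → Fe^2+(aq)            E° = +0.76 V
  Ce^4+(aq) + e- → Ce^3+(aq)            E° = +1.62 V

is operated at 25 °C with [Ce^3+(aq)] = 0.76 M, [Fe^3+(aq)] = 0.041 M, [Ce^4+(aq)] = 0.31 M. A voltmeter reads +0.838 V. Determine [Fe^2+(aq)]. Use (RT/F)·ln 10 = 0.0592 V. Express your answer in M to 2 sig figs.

0.043 M

Ce⁴⁺/Ce³⁺ is the cathode (higher E°); E°cell = +1.62 − (+0.76) = +0.86 V with n = 1.
Since E = E° − (0.0592/n)·log Q, log Q = n(E° − E)/0.0592 = 0.372.
For Ce^4+(aq) + Fe^2+(aq) → Ce^3+(aq) + Fe^3+(aq), the reaction quotient is Q = ([Ce^3+(aq)]·[Fe^3+(aq)]) / ([Ce^4+(aq)]·[Fe^2+(aq)]).
Solving for the unknown gives log [Fe^2+(aq)] = −1.370, so [Fe^2+(aq)] ≈ 0.043 M.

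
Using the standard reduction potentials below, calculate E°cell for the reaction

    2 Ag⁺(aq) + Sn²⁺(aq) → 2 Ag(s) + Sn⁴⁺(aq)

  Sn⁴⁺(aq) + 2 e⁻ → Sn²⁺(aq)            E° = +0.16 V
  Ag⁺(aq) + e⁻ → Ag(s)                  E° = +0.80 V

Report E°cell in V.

+0.64 V

In the reaction as written, Ag⁺(aq) is reduced (cathode) and Sn⁴⁺(aq) is produced by oxidation at the anode.
E°cell = E°(cathode) − E°(anode) = +0.80 − (+0.16) = +0.64 V.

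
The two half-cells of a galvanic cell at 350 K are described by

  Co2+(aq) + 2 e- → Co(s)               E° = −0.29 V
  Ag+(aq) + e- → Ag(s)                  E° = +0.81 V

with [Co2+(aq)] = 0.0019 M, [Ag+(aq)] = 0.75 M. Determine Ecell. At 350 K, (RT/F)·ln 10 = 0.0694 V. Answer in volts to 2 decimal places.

The Ag⁺/Ag couple has the more positive E°, so it is the cathode; Co²⁺/Co is the anode.
E°cell = E°cat − E°an = +0.81 − (−0.29) = +1.10 V; n = 2.
Balancing gives 2 Ag+(aq) + Co(s) → 2 Ag(s) + Co2+(aq); hence Q = [Co2+(aq)] / [Ag+(aq)]^2 = 0.00338 (log Q = −2.471).
By the Nernst equation, E = +1.10 − (0.0694/2)·(−2.471) = +1.19 V.

+1.19 V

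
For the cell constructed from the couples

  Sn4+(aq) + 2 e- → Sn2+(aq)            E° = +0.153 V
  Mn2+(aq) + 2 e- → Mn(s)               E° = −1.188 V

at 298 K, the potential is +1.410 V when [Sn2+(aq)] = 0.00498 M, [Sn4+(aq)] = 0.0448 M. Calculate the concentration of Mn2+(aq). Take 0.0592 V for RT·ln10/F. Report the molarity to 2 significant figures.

0.042 M

With Sn⁴⁺/Sn²⁺ at the cathode and Mn²⁺/Mn at the anode, E°cell = +0.153 − (−1.188) = +1.341 V (n = 2).
Rearranging E = E° − (0.0592/n)·log Q gives log Q = 2(+1.341 − (+1.410))/0.0592 = −2.331.
The balanced reaction is Sn4+(aq) + Mn(s) → Sn2+(aq) + Mn2+(aq), so Q = ([Sn2+(aq)]·[Mn2+(aq)]) / [Sn4+(aq)].
Substituting the known concentrations and solving, log [Mn2+(aq)] = −1.377 and [Mn2+(aq)] = 0.042 M.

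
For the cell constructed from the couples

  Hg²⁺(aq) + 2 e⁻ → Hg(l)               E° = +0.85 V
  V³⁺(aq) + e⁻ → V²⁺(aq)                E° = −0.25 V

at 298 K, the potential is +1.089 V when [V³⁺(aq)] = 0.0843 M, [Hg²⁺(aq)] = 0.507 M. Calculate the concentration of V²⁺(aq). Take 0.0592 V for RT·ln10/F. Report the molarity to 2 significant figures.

Hg²⁺/Hg is the cathode (higher E°); E°cell = +0.85 − (−0.25) = +1.10 V with n = 2.
Rearranging E = E° − (0.0592/n)·log Q gives log Q = 2(+1.10 − (+1.089))/0.0592 = 0.372.
The balanced reaction is Hg²⁺(aq) + 2 V²⁺(aq) → Hg(l) + 2 V³⁺(aq), so Q = [V³⁺(aq)]^2 / ([Hg²⁺(aq)]·[V²⁺(aq)]^2).
Isolating [V²⁺(aq)] in Q = 10^{0.372} yields log [V²⁺(aq)] = −1.113, i.e. 0.077 M.

0.077 M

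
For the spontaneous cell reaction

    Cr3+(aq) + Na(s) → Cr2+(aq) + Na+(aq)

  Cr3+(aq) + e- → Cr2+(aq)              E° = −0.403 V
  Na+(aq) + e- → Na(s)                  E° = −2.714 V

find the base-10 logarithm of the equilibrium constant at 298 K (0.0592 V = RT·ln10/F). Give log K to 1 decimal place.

log K = 39.0

The Cr³⁺/Cr²⁺ couple is reduced (cathode); E°cell = −0.403 − (−2.714) = +2.311 V with n = 1.
At equilibrium E = 0, so log K = nE°cell / 0.0592 = (1)(+2.311) / 0.0592 = 39.0.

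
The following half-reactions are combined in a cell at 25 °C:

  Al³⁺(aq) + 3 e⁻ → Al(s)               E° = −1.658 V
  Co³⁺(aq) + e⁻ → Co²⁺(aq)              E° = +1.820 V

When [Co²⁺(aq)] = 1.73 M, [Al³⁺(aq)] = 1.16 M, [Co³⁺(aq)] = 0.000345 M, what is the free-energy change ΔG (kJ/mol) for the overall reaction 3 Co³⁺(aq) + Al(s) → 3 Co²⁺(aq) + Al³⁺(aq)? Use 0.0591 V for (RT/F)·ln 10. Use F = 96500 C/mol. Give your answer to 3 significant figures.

With Co³⁺/Co²⁺ reduced at the cathode, E°cell = +1.820 − (−1.658) = +3.478 V and n = 3.
The reaction quotient is ([Co²⁺(aq)]^3·[Al³⁺(aq)]) / [Co³⁺(aq)]^3 = 1.46×10^11; by Nernst, E = +3.478 − (0.0591/3)(11.165) = +3.2580 V.
Finally ΔG = −nFE = −(3)(96500 C/mol)(+3.2580 V) = −943 kJ/mol.

−943 kJ/mol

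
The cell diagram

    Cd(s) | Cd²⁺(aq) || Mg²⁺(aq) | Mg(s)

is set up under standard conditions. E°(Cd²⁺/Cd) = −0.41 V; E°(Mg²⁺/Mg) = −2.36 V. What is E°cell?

−1.95 V

By convention the left-hand electrode in cell notation is the anode (oxidation) and the right-hand electrode is the cathode (reduction).
E°cell = E°(right) − E°(left) = −2.36 − (−0.41) = −1.95 V.
The negative sign shows that, as written, the cell would require an external voltage to drive the reaction.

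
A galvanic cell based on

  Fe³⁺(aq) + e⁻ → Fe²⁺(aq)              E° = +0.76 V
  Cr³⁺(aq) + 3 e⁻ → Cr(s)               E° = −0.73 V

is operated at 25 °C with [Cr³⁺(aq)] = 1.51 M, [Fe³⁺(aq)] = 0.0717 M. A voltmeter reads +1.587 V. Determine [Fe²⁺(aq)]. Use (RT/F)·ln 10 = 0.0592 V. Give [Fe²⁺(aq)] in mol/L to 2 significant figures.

The Fe³⁺/Fe²⁺ couple has the larger reduction potential, so it is the cathode: E°cell = +0.76 − (−0.73) = +1.49 V and n = 3.
Rearranging E = E° − (0.0592/n)·log Q gives log Q = 3(+1.49 − (+1.587))/0.0592 = −4.916.
The balanced reaction is 3 Fe³⁺(aq) + Cr(s) → 3 Fe²⁺(aq) + Cr³⁺(aq), so Q = ([Fe²⁺(aq)]^3·[Cr³⁺(aq)]) / [Fe³⁺(aq)]^3.
Substituting the known concentrations and solving, log [Fe²⁺(aq)] = −2.843 and [Fe²⁺(aq)] = 0.0014 M.

0.0014 M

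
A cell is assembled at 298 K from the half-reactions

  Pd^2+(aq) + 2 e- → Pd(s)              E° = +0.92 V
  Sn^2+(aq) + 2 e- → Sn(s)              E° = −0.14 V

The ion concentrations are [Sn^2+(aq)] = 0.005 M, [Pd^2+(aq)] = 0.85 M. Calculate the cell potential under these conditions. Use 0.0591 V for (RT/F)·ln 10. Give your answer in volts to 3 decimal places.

+1.126 V

Since E°(Pd²⁺/Pd) > E°(Sn²⁺/Sn), Pd²⁺/Pd serves as the cathode.
The standard potential is +0.92 − (−0.14) = +1.06 V and the balanced reaction transfers n = 2 electrons.
Balancing gives Pd^2+(aq) + Sn(s) → Pd(s) + Sn^2+(aq); hence Q = [Sn^2+(aq)] / [Pd^2+(aq)] = 0.00588 (log Q = −2.230).
Applying E = E° − (RT ln10/nF)·log Q gives +1.06 − (0.0591/2)(−2.230) = +1.126 V.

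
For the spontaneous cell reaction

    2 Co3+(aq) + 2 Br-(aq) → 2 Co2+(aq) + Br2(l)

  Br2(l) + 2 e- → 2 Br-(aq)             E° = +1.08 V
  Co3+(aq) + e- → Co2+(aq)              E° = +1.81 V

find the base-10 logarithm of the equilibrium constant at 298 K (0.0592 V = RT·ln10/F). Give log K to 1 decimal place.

The Co³⁺/Co²⁺ couple is reduced (cathode); E°cell = +1.81 − (+1.08) = +0.73 V with n = 2.
At equilibrium E = 0, so log K = nE°cell / 0.0592 = (2)(+0.73) / 0.0592 = 24.7.

log K = 24.7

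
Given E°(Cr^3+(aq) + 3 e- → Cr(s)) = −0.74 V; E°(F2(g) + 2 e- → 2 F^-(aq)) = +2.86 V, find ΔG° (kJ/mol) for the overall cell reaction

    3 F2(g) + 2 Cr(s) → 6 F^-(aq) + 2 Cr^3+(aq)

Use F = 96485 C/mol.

In the reaction as written F2(g) is reduced, so the F₂/F⁻ couple is the cathode and Cr³⁺/Cr is the anode.
E°cell = +2.86 − (−0.74) = +3.60 V; balancing electrons gives n = 6.
ΔG° = −nFE°cell = −(6)(96485)(+3.60) J/mol = −2084 kJ/mol.

−2084 kJ/mol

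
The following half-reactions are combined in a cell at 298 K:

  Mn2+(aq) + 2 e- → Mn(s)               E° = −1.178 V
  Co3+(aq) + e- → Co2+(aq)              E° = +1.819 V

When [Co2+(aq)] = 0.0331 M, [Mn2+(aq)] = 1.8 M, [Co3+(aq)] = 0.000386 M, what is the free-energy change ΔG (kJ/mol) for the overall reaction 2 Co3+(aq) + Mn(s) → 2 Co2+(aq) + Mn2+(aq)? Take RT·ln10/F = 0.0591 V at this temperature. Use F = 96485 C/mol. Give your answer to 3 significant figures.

−555 kJ/mol

E°cell = +1.819 − (−1.178) = +2.997 V; the balanced reaction transfers n = 2 electrons.
The reaction quotient is ([Co2+(aq)]^2·[Mn2+(aq)]) / [Co3+(aq)]^2 = 1.32×10^4; by Nernst, E = +2.997 − (0.0591/2)(4.122) = +2.8752 V.
Then ΔG = −nFE = −2 × 96485 × +2.8752 J/mol = −555 kJ/mol.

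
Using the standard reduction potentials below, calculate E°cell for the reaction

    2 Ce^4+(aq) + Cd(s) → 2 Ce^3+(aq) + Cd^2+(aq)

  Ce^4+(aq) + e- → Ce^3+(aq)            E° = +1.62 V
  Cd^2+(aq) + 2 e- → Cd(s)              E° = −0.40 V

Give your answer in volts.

+2.02 V

In the reaction as written, Ce^4+(aq) is reduced (cathode) and Cd^2+(aq) is produced by oxidation at the anode.
E°cell = E°(cathode) − E°(anode) = +1.62 − (−0.40) = +2.02 V.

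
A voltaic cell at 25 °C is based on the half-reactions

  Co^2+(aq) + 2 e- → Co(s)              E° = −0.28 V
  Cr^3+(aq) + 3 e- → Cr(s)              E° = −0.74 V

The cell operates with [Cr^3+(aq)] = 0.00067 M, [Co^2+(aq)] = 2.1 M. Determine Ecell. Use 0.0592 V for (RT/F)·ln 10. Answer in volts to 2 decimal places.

+0.53 V

The Co²⁺/Co couple has the more positive E°, so it is the cathode; Cr³⁺/Cr is the anode.
E°cell = E°cat − E°an = −0.28 − (−0.74) = +0.46 V; n = 6.
For the overall reaction 3 Co^2+(aq) + 2 Cr(s) → 3 Co(s) + 2 Cr^3+(aq), Q = [Cr^3+(aq)]^2 / [Co^2+(aq)]^3 = 4.85×10^−8, giving log Q = −7.315.
E = E° − (0.0592/n)·log Q = +0.46 − (0.0592/6)(−7.315) = +0.53 V.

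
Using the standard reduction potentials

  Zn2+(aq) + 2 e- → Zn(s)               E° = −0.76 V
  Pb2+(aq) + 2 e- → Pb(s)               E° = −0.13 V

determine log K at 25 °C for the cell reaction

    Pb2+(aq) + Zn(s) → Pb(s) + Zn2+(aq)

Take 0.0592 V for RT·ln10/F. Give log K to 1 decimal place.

log K = 21.3

The Pb²⁺/Pb couple is reduced (cathode); E°cell = −0.13 − (−0.76) = +0.63 V with n = 2.
At equilibrium E = 0, so log K = nE°cell / 0.0592 = (2)(+0.63) / 0.0592 = 21.3.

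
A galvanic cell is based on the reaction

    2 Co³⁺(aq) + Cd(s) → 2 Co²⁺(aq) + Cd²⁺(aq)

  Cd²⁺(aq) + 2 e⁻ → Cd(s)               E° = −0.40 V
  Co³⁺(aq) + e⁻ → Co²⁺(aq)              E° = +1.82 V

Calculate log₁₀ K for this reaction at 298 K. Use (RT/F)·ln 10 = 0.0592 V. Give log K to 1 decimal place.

The Co³⁺/Co²⁺ couple is reduced (cathode); E°cell = +1.82 − (−0.40) = +2.22 V with n = 2.
At equilibrium E = 0, so log K = nE°cell / 0.0592 = (2)(+2.22) / 0.0592 = 75.0.

log K = 75.0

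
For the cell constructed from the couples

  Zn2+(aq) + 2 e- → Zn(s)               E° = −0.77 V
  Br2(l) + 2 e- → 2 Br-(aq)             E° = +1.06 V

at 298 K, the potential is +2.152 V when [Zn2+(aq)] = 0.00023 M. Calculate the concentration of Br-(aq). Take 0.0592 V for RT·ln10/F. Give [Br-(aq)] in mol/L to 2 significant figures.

0.00024 M

With Br₂/Br⁻ at the cathode and Zn²⁺/Zn at the anode, E°cell = +1.06 − (−0.77) = +1.83 V (n = 2).
Since E = E° − (0.0592/n)·log Q, log Q = n(E° − E)/0.0592 = −10.878.
The balanced reaction is Br2(l) + Zn(s) → 2 Br-(aq) + Zn2+(aq), so Q = [Br-(aq)]^2·[Zn2+(aq)].
Isolating [Br-(aq)] in Q = 10^{−10.878} yields log [Br-(aq)] = −3.620, i.e. 0.00024 M.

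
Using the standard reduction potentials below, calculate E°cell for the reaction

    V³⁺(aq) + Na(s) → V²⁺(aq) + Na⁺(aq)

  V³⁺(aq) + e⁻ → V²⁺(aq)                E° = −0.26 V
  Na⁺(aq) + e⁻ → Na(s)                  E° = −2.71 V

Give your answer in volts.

+2.45 V

V³⁺(aq) gains electrons, so the V³⁺/V²⁺ couple is the cathode; the Na⁺/Na couple is the anode.
E°cell = E°(cathode) − E°(anode) = −0.26 − (−2.71) = +2.45 V.
The positive value indicates the reaction is spontaneous as written.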